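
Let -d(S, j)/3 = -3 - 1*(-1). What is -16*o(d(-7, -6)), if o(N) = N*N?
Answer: -576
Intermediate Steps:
d(S, j) = 6 (d(S, j) = -3*(-3 - 1*(-1)) = -3*(-3 + 1) = -3*(-2) = 6)
o(N) = N²
-16*o(d(-7, -6)) = -16*6² = -16*36 = -576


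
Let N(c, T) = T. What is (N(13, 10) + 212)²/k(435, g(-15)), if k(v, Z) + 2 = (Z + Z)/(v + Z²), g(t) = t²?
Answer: -83881368/3389 ≈ -24751.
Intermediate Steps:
k(v, Z) = -2 + 2*Z/(v + Z²) (k(v, Z) = -2 + (Z + Z)/(v + Z²) = -2 + (2*Z)/(v + Z²) = -2 + 2*Z/(v + Z²))
(N(13, 10) + 212)²/k(435, g(-15)) = (10 + 212)²/((2*((-15)² - 1*435 - ((-15)²)²)/(435 + ((-15)²)²))) = 222²/((2*(225 - 435 - 1*225²)/(435 + 225²))) = 49284/((2*(225 - 435 - 1*50625)/(435 + 50625))) = 49284/((2*(225 - 435 - 50625)/51060)) = 49284/((2*(1/51060)*(-50835))) = 49284/(-3389/1702) = 49284*(-1702/3389) = -83881368/3389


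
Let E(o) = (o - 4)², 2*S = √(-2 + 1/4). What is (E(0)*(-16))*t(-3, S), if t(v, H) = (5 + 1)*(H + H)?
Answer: -768*I*√7 ≈ -2031.9*I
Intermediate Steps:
S = I*√7/4 (S = √(-2 + 1/4)/2 = √(-2 + ¼)/2 = √(-7/4)/2 = (I*√7/2)/2 = I*√7/4 ≈ 0.66144*I)
E(o) = (-4 + o)²
t(v, H) = 12*H (t(v, H) = 6*(2*H) = 12*H)
(E(0)*(-16))*t(-3, S) = ((-4 + 0)²*(-16))*(12*(I*√7/4)) = ((-4)²*(-16))*(3*I*√7) = (16*(-16))*(3*I*√7) = -768*I*√7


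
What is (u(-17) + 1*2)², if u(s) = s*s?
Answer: 84681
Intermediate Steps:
u(s) = s²
(u(-17) + 1*2)² = ((-17)² + 1*2)² = (289 + 2)² = 291² = 84681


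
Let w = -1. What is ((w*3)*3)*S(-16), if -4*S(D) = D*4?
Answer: -144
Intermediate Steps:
S(D) = -D (S(D) = -D*4/4 = -D)
((w*3)*3)*S(-16) = (-1*3*3)*(-1*(-16)) = -3*3*16 = -9*16 = -144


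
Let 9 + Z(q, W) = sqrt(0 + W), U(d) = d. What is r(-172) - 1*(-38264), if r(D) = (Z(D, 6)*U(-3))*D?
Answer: 33620 + 516*sqrt(6) ≈ 34884.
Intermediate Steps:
Z(q, W) = -9 + sqrt(W) (Z(q, W) = -9 + sqrt(0 + W) = -9 + sqrt(W))
r(D) = D*(27 - 3*sqrt(6)) (r(D) = ((-9 + sqrt(6))*(-3))*D = (27 - 3*sqrt(6))*D = D*(27 - 3*sqrt(6)))
r(-172) - 1*(-38264) = 3*(-172)*(9 - sqrt(6)) - 1*(-38264) = (-4644 + 516*sqrt(6)) + 38264 = 33620 + 516*sqrt(6)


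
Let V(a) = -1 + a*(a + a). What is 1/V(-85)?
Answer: 1/14449 ≈ 6.9209e-5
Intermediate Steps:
V(a) = -1 + 2*a² (V(a) = -1 + a*(2*a) = -1 + 2*a²)
1/V(-85) = 1/(-1 + 2*(-85)²) = 1/(-1 + 2*7225) = 1/(-1 + 14450) = 1/14449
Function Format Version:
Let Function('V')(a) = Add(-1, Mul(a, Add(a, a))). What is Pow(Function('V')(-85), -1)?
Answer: Rational(1, 14449) ≈ 6.9209e-5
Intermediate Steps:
Function('V')(a) = Add(-1, Mul(2, Pow(a, 2))) (Function('V')(a) = Add(-1, Mul(a, Mul(2, a))) = Add(-1, Mul(2, Pow(a, 2))))
Pow(Function('V')(-85), -1) = Pow(Add(-1, Mul(2, Pow(-85, 2))), -1) = Pow(Add(-1, Mul(2, 7225)), -1) = Pow(Add(-1, 14450), -1) = Pow(14449, -1) = Rational(1, 14449)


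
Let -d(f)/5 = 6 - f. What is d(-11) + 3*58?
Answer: 89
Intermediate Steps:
d(f) = -30 + 5*f (d(f) = -5*(6 - f) = -30 + 5*f)
d(-11) + 3*58 = (-30 + 5*(-11)) + 3*58 = (-30 - 55) + 174 = -85 + 174 = 89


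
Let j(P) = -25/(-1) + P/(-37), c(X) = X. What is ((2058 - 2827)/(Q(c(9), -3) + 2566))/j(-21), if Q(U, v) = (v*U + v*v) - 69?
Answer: -769/63382 ≈ -0.012133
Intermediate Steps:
Q(U, v) = -69 + v² + U*v (Q(U, v) = (U*v + v²) - 69 = (v² + U*v) - 69 = -69 + v² + U*v)
j(P) = 25 - P/37 (j(P) = -25*(-1) + P*(-1/37) = 25 - P/37)
((2058 - 2827)/(Q(c(9), -3) + 2566))/j(-21) = ((2058 - 2827)/((-69 + (-3)² + 9*(-3)) + 2566))/(25 - 1/37*(-21)) = (-769/((-69 + 9 - 27) + 2566))/(25 + 21/37) = (-769/(-87 + 2566))/(946/37) = -769/2479*(37/946) = -769*1/2479*(37/946) = -769/2479*37/946 = -769/63382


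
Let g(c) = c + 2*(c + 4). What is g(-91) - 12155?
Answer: -12420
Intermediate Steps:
g(c) = 8 + 3*c (g(c) = c + 2*(4 + c) = c + (8 + 2*c) = 8 + 3*c)
g(-91) - 12155 = (8 + 3*(-91)) - 12155 = (8 - 273) - 12155 = -265 - 12155 = -12420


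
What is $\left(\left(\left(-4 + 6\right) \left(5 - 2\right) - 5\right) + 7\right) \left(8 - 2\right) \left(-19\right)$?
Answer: $-912$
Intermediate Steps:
$\left(\left(\left(-4 + 6\right) \left(5 - 2\right) - 5\right) + 7\right) \left(8 - 2\right) \left(-19\right) = \left(\left(2 \cdot 3 - 5\right) + 7\right) \left(8 - 2\right) \left(-19\right) = \left(\left(6 - 5\right) + 7\right) 6 \left(-19\right) = \left(1 + 7\right) 6 \left(-19\right) = 8 \cdot 6 \left(-19\right) = 48 \left(-19\right) = -912$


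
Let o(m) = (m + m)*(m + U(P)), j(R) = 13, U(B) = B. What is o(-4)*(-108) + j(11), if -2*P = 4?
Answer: -5171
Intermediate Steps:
P = -2 (P = -1/2*4 = -2)
o(m) = 2*m*(-2 + m) (o(m) = (m + m)*(m - 2) = (2*m)*(-2 + m) = 2*m*(-2 + m))
o(-4)*(-108) + j(11) = (2*(-4)*(-2 - 4))*(-108) + 13 = (2*(-4)*(-6))*(-108) + 13 = 48*(-108) + 13 = -5184 + 13 = -5171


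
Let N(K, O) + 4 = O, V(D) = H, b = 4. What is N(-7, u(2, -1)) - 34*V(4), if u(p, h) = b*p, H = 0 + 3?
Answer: -98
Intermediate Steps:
H = 3
V(D) = 3
u(p, h) = 4*p
N(K, O) = -4 + O
N(-7, u(2, -1)) - 34*V(4) = (-4 + 4*2) - 34*3 = (-4 + 8) - 102 = 4 - 102 = -98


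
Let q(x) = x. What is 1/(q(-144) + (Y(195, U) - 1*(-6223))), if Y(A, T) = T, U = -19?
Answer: 1/6060 ≈ 0.00016502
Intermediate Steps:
1/(q(-144) + (Y(195, U) - 1*(-6223))) = 1/(-144 + (-19 - 1*(-6223))) = 1/(-144 + (-19 + 6223)) = 1/(-144 + 6204) = 1/6060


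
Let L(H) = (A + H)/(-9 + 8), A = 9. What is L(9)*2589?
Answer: -46602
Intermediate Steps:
L(H) = -9 - H (L(H) = (9 + H)/(-9 + 8) = (9 + H)/(-1) = (9 + H)*(-1) = -9 - H)
L(9)*2589 = (-9 - 1*9)*2589 = (-9 - 9)*2589 = -18*2589 = -46602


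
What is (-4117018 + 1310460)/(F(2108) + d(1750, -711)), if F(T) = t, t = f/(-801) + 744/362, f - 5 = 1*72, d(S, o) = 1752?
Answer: -406897585398/254290747 ≈ -1600.1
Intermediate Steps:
f = 77 (f = 5 + 1*72 = 5 + 72 = 77)
t = 284035/144981 (t = 77/(-801) + 744/362 = 77*(-1/801) + 744*(1/362) = -77/801 + 372/181 = 284035/144981 ≈ 1.9591)
F(T) = 284035/144981
(-4117018 + 1310460)/(F(2108) + d(1750, -711)) = (-4117018 + 1310460)/(284035/144981 + 1752) = -2806558/254290747/144981 = -2806558*144981/254290747 = -406897585398/254290747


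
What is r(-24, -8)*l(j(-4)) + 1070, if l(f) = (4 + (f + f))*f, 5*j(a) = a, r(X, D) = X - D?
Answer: 27518/25 ≈ 1100.7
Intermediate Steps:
j(a) = a/5
l(f) = f*(4 + 2*f) (l(f) = (4 + 2*f)*f = f*(4 + 2*f))
r(-24, -8)*l(j(-4)) + 1070 = (-24 - 1*(-8))*(2*((⅕)*(-4))*(2 + (⅕)*(-4))) + 1070 = (-24 + 8)*(2*(-⅘)*(2 - ⅘)) + 1070 = -32*(-4)*6/(5*5) + 1070 = -16*(-48/25) + 1070 = 768/25 + 1070 = 27518/25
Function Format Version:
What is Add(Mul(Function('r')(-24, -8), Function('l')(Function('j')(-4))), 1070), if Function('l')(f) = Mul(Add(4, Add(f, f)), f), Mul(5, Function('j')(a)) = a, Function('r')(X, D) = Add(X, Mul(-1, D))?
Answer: Rational(27518, 25) ≈ 1100.7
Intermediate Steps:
Function('j')(a) = Mul(Rational(1, 5), a)
Function('l')(f) = Mul(f, Add(4, Mul(2, f))) (Function('l')(f) = Mul(Add(4, Mul(2, f)), f) = Mul(f, Add(4, Mul(2, f))))
Add(Mul(Function('r')(-24, -8), Function('l')(Function('j')(-4))), 1070) = Add(Mul(Add(-24, Mul(-1, -8)), Mul(2, Mul(Rational(1, 5), -4), Add(2, Mul(Rational(1, 5), -4)))), 1070) = Add(Mul(Add(-24, 8), Mul(2, Rational(-4, 5), Add(2, Rational(-4, 5)))), 1070) = Add(Mul(-16, Mul(2, Rational(-4, 5), Rational(6, 5))), 1070) = Add(Mul(-16, Rational(-48, 25)), 1070) = Add(Rational(768, 25), 1070) = Rational(27518, 25)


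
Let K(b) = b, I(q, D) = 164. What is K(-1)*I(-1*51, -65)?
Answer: -164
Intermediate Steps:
K(-1)*I(-1*51, -65) = -1*164 = -164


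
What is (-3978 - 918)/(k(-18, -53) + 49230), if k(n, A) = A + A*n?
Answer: -4896/50131 ≈ -0.097664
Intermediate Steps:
(-3978 - 918)/(k(-18, -53) + 49230) = (-3978 - 918)/(-53*(1 - 18) + 49230) = -4896/(-53*(-17) + 49230) = -4896/(901 + 49230) = -4896/50131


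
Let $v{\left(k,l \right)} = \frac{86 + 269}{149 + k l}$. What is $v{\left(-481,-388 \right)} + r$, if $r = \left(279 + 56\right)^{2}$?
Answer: $\frac{20961049180}{186777} \approx 1.1223 \cdot 10^{5}$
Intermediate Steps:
$v{\left(k,l \right)} = \frac{355}{149 + k l}$
$r = 112225$ ($r = 335^{2} = 112225$)
$v{\left(-481,-388 \right)} + r = \frac{355}{149 - -186628} + 112225 = \frac{355}{149 + 186628} + 112225 = \frac{355}{186777} + 112225 = \frac{20961049180}{186777}$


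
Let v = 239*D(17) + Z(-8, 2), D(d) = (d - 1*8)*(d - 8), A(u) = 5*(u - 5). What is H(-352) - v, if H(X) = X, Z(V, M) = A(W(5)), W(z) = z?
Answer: -19711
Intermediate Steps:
A(u) = -25 + 5*u (A(u) = 5*(-5 + u) = -25 + 5*u)
Z(V, M) = 0 (Z(V, M) = -25 + 5*5 = -25 + 25 = 0)
D(d) = (-8 + d)² (D(d) = (d - 8)*(-8 + d) = (-8 + d)*(-8 + d) = (-8 + d)²)
v = 19359 (v = 239*(-8 + 17)² + 0 = 239*9² + 0 = 239*81 + 0 = 19359 + 0 = 19359)
H(-352) - v = -352 - 1*19359 = -352 - 19359 = -19711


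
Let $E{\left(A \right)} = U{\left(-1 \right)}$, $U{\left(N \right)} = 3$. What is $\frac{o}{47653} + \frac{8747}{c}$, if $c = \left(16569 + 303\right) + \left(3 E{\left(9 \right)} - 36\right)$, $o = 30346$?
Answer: $\frac{927999161}{802714785} \approx 1.1561$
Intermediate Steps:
$E{\left(A \right)} = 3$
$c = 16845$ ($c = \left(16569 + 303\right) + \left(3 \cdot 3 - 36\right) = 16872 + \left(9 - 36\right) = 16872 - 27 = 16845$)
$\frac{o}{47653} + \frac{8747}{c} = \frac{30346}{47653} + \frac{8747}{16845} = \frac{927999161}{802714785}$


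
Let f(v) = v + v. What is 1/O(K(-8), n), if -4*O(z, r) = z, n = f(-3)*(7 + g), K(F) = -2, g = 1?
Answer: 2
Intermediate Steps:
f(v) = 2*v
n = -48 (n = (2*(-3))*(7 + 1) = -6*8 = -48)
O(z, r) = -z/4
1/O(K(-8), n) = 1/(-¼*(-2)) = 1/(½) = 2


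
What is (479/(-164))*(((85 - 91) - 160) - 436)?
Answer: 144179/82 ≈ 1758.3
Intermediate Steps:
(479/(-164))*(((85 - 91) - 160) - 436) = (479*(-1/164))*((-6 - 160) - 436) = -479*(-166 - 436)/164 = -479/164*(-602) = 144179/82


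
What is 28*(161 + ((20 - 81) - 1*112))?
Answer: -336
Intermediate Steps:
28*(161 + ((20 - 81) - 1*112)) = 28*(161 + (-61 - 112)) = 28*(161 - 173) = 28*(-12) = -336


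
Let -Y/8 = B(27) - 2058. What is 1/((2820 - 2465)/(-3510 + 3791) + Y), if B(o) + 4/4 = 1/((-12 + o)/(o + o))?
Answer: 1405/23104471 ≈ 6.0811e-5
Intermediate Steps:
B(o) = -1 + 2*o/(-12 + o) (B(o) = -1 + 1/((-12 + o)/(o + o)) = -1 + 1/((-12 + o)/((2*o))) = -1 + 1/((-12 + o)*(1/(2*o))) = -1 + 1/((-12 + o)/(2*o)) = -1 + 2*o/(-12 + o))
Y = 82216/5 (Y = -8*((12 + 27)/(-12 + 27) - 2058) = -8*(39/15 - 2058) = -8*((1/15)*39 - 2058) = -8*(13/5 - 2058) = -8*(-10277/5) = 82216/5 ≈ 16443.)
1/((2820 - 2465)/(-3510 + 3791) + Y) = 1/((2820 - 2465)/(-3510 + 3791) + 82216/5) = 1/(355/281 + 82216/5) = 1/(23104471/1405) = 1405/23104471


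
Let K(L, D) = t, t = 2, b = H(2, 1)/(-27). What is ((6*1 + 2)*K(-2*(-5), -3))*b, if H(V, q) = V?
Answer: -32/27 ≈ -1.1852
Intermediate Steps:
b = -2/27 (b = 2/(-27) = 2*(-1/27) = -2/27 ≈ -0.074074)
K(L, D) = 2
((6*1 + 2)*K(-2*(-5), -3))*b = ((6*1 + 2)*2)*(-2/27) = ((6 + 2)*2)*(-2/27) = (8*2)*(-2/27) = 16*(-2/27) = -32/27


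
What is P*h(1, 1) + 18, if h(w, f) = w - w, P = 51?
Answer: 18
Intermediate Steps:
h(w, f) = 0
P*h(1, 1) + 18 = 51*0 + 18 = 0 + 18 = 18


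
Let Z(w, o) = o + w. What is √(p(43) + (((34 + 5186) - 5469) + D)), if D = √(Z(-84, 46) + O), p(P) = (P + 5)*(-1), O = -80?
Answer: √(-297 + I*√118) ≈ 0.3151 + 17.237*I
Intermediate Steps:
p(P) = -5 - P (p(P) = (5 + P)*(-1) = -5 - P)
D = I*√118 (D = √((46 - 84) - 80) = √(-38 - 80) = √(-118) = I*√118 ≈ 10.863*I)
√(p(43) + (((34 + 5186) - 5469) + D)) = √((-5 - 1*43) + (((34 + 5186) - 5469) + I*√118)) = √((-5 - 43) + ((5220 - 5469) + I*√118)) = √(-48 + (-249 + I*√118)) = √(-297 + I*√118)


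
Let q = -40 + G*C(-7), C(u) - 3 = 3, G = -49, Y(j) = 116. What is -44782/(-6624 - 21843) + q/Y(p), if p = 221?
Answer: -2156633/1651086 ≈ -1.3062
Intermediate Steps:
C(u) = 6 (C(u) = 3 + 3 = 6)
q = -334 (q = -40 - 49*6 = -40 - 294 = -334)
-44782/(-6624 - 21843) + q/Y(p) = -44782/(-6624 - 21843) - 334/116 = -44782/(-28467) - 334*1/116 = -44782*(-1/28467) - 167/58 = 44782/28467 - 167/58 = -2156633/1651086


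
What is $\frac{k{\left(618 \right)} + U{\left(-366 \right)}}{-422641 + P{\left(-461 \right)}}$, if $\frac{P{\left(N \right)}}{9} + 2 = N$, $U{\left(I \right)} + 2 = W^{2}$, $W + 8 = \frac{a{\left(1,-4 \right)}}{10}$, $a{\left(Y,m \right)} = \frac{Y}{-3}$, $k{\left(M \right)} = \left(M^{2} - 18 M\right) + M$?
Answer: $- \frac{334332481}{384127200} \approx -0.87037$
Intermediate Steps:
$k{\left(M \right)} = M^{2} - 17 M$
$a{\left(Y,m \right)} = - \frac{Y}{3}$ ($a{\left(Y,m \right)} = Y \left(- \frac{1}{3}\right) = - \frac{Y}{3}$)
$W = - \frac{241}{30}$ ($W = -8 + \frac{\left(- \frac{1}{3}\right) 1}{10} = -8 - \frac{1}{30} = - \frac{241}{30} \approx -8.0333$)
$U{\left(I \right)} = \frac{56281}{900}$ ($U{\left(I \right)} = -2 + \left(- \frac{241}{30}\right)^{2} = -2 + \frac{58081}{900} = \frac{56281}{900}$)
$P{\left(N \right)} = -18 + 9 N$
$\frac{k{\left(618 \right)} + U{\left(-366 \right)}}{-422641 + P{\left(-461 \right)}} = \frac{618 \left(-17 + 618\right) + \frac{56281}{900}}{-422641 + \left(-18 + 9 \left(-461\right)\right)} = \frac{618 \cdot 601 + \frac{56281}{900}}{-422641 - 4167} = \frac{371418 + \frac{56281}{900}}{-422641 - 4167} = \frac{334332481}{900 \left(-426808\right)} = \frac{334332481}{900} \left(- \frac{1}{426808}\right) = - \frac{334332481}{384127200}$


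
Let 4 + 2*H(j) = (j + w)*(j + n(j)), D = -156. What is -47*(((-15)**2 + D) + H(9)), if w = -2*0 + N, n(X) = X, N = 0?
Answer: -6956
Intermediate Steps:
w = 0 (w = -2*0 + 0 = 0 + 0 = 0)
H(j) = -2 + j**2 (H(j) = -2 + ((j + 0)*(j + j))/2 = -2 + (j*(2*j))/2 = -2 + (2*j**2)/2 = -2 + j**2)
-47*(((-15)**2 + D) + H(9)) = -47*(((-15)**2 - 156) + (-2 + 9**2)) = -47*((225 - 156) + (-2 + 81)) = -47*(69 + 79) = -47*148 = -6956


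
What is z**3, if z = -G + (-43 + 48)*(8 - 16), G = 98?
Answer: -2628072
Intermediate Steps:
z = -138 (z = -1*98 + (-43 + 48)*(8 - 16) = -98 + 5*(-8) = -98 - 40 = -138)
z**3 = (-138)**3 = -2628072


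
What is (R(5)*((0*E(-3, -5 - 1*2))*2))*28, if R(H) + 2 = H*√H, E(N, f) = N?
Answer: 0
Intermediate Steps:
R(H) = -2 + H^(3/2) (R(H) = -2 + H*√H = -2 + H^(3/2))
(R(5)*((0*E(-3, -5 - 1*2))*2))*28 = ((-2 + 5^(3/2))*((0*(-3))*2))*28 = ((-2 + 5*√5)*(0*2))*28 = ((-2 + 5*√5)*0)*28 = 0*28 = 0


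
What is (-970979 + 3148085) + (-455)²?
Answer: 2384131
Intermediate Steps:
(-970979 + 3148085) + (-455)² = 2177106 + 207025 = 2384131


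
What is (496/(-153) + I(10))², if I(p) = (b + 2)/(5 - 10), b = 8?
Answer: 643204/23409 ≈ 27.477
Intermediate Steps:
I(p) = -2 (I(p) = (8 + 2)/(5 - 10) = 10/(-5) = 10*(-⅕) = -2)
(496/(-153) + I(10))² = (496/(-153) - 2)² = (496*(-1/153) - 2)² = (-496/153 - 2)² = (-802/153)² = 643204/23409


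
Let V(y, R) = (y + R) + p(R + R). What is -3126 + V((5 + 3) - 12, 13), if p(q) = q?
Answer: -3091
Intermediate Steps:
V(y, R) = y + 3*R (V(y, R) = (y + R) + (R + R) = (R + y) + 2*R = y + 3*R)
-3126 + V((5 + 3) - 12, 13) = -3126 + (((5 + 3) - 12) + 3*13) = -3126 + ((8 - 12) + 39) = -3126 + (-4 + 39) = -3126 + 35 = -3091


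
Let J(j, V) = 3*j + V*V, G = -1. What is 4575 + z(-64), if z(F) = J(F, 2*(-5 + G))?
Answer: 4527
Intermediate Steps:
J(j, V) = V² + 3*j (J(j, V) = 3*j + V² = V² + 3*j)
z(F) = 144 + 3*F (z(F) = (2*(-5 - 1))² + 3*F = (2*(-6))² + 3*F = (-12)² + 3*F = 144 + 3*F)
4575 + z(-64) = 4575 + (144 + 3*(-64)) = 4575 + (144 - 192) = 4575 - 48 = 4527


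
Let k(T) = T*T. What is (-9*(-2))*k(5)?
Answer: 450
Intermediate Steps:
k(T) = T²
(-9*(-2))*k(5) = -9*(-2)*5² = 18*25 = 450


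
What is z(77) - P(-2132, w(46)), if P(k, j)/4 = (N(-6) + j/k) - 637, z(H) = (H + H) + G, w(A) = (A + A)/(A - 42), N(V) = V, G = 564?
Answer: 1753593/533 ≈ 3290.0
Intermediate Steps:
w(A) = 2*A/(-42 + A) (w(A) = (2*A)/(-42 + A) = 2*A/(-42 + A))
z(H) = 564 + 2*H (z(H) = (H + H) + 564 = 2*H + 564 = 564 + 2*H)
P(k, j) = -2572 + 4*j/k (P(k, j) = 4*((-6 + j/k) - 637) = 4*(-643 + j/k) = -2572 + 4*j/k)
z(77) - P(-2132, w(46)) = (564 + 2*77) - (-2572 + 4*(2*46/(-42 + 46))/(-2132)) = (564 + 154) - (-2572 + 4*(2*46/4)*(-1/2132)) = 718 - (-2572 + 4*(2*46*(¼))*(-1/2132)) = 718 - (-2572 + 4*23*(-1/2132)) = 718 - (-2572 - 23/533) = 718 - 1*(-1370899/533) = 718 + 1370899/533 = 1753593/533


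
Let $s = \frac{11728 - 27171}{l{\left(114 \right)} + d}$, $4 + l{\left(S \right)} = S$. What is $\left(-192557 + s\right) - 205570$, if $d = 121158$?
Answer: $- \frac{48280080479}{121268} \approx -3.9813 \cdot 10^{5}$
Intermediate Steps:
$l{\left(S \right)} = -4 + S$
$s = - \frac{15443}{121268}$ ($s = \frac{11728 - 27171}{\left(-4 + 114\right) + 121158} = - \frac{15443}{110 + 121158} = - \frac{15443}{121268} \approx -0.12735$)
$\left(-192557 + s\right) - 205570 = \left(-192557 - \frac{15443}{121268}\right) - 205570 = - \frac{23351017719}{121268} - 205570 = - \frac{48280080479}{121268}$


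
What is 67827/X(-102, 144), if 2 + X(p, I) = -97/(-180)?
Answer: -12208860/263 ≈ -46422.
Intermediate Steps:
X(p, I) = -263/180 (X(p, I) = -2 - 97/(-180) = -2 - 97*(-1/180) = -2 + 97/180 = -263/180)
67827/X(-102, 144) = 67827/(-263/180) = 67827*(-180/263) = -12208860/263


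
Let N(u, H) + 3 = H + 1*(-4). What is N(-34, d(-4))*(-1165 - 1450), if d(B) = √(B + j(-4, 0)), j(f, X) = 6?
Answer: 18305 - 2615*√2 ≈ 14607.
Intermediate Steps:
d(B) = √(6 + B) (d(B) = √(B + 6) = √(6 + B))
N(u, H) = -7 + H (N(u, H) = -3 + (H + 1*(-4)) = -3 + (H - 4) = -3 + (-4 + H) = -7 + H)
N(-34, d(-4))*(-1165 - 1450) = (-7 + √(6 - 4))*(-1165 - 1450) = (-7 + √2)*(-2615) = 18305 - 2615*√2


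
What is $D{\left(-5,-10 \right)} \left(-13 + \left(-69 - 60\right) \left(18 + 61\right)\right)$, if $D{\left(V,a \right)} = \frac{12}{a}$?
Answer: $\frac{61224}{5} \approx 12245.0$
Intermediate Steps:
$D{\left(-5,-10 \right)} \left(-13 + \left(-69 - 60\right) \left(18 + 61\right)\right) = \frac{12}{-10} \left(-13 + \left(-69 - 60\right) \left(18 + 61\right)\right) = 12 \left(- \frac{1}{10}\right) \left(-13 - 10191\right) = - \frac{6 \left(-13 - 10191\right)}{5} = \left(- \frac{6}{5}\right) \left(-10204\right) = \frac{61224}{5}$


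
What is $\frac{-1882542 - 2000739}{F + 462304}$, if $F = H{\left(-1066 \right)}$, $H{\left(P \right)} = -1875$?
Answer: $- \frac{3883281}{460429} \approx -8.4341$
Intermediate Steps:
$F = -1875$
$\frac{-1882542 - 2000739}{F + 462304} = \frac{-1882542 - 2000739}{-1875 + 462304} = - \frac{3883281}{460429}$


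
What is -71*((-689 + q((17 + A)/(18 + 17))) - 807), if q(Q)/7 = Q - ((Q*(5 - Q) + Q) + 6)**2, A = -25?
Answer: 25025741756/214375 ≈ 1.1674e+5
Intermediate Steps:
q(Q) = -7*(6 + Q + Q*(5 - Q))**2 + 7*Q (q(Q) = 7*(Q - ((Q*(5 - Q) + Q) + 6)**2) = 7*(Q - ((Q + Q*(5 - Q)) + 6)**2) = 7*(Q - (6 + Q + Q*(5 - Q))**2) = -7*(6 + Q + Q*(5 - Q))**2 + 7*Q)
-71*((-689 + q((17 + A)/(18 + 17))) - 807) = -71*((-689 + (-7*(6 - ((17 - 25)/(18 + 17))**2 + 6*((17 - 25)/(18 + 17)))**2 + 7*((17 - 25)/(18 + 17)))) - 807) = -71*((-689 + (-7*(6 - (-8/35)**2 + 6*(-8/35))**2 + 7*(-8/35))) - 807) = -71*((-689 + (-7*(6 - 1*64/1225 - 48/35)**2 - 8/5)) - 807) = -71*((-689 + (-7*(6 - 64/1225 - 48/35)**2 - 8/5)) - 807) = -71*((-689 + (-7*(5606/1225)**2 - 8/5)) - 807) = -71*((-689 + (-7*31427236/1500625 - 8/5)) - 807) = -71*((-689 + (-31427236/214375 - 8/5)) - 807) = -71*((-689 - 31770236/214375) - 807) = -71*(-179474611/214375 - 807) = -71*(-352475236/214375) = 25025741756/214375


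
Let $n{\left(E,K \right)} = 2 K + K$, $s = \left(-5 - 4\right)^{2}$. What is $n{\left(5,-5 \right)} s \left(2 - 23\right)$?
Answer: $25515$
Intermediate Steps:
$s = 81$ ($s = \left(-9\right)^{2} = 81$)
$n{\left(E,K \right)} = 3 K$
$n{\left(5,-5 \right)} s \left(2 - 23\right) = 3 \left(-5\right) 81 \left(2 - 23\right) = \left(-15\right) 81 \left(-21\right) = \left(-1215\right) \left(-21\right) = 25515$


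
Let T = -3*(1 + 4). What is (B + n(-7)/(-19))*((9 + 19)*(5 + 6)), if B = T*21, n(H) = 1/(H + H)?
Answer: -1843358/19 ≈ -97019.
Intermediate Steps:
n(H) = 1/(2*H)
T = -15 (T = -3*5 = -15)
B = -315 (B = -15*21 = -315)
(B + n(-7)/(-19))*((9 + 19)*(5 + 6)) = (-315 + ((1/2)/(-7))/(-19))*((9 + 19)*(5 + 6)) = (-315 + ((1/2)*(-1/7))*(-1/19))*(28*11) = (-315 - 1/14*(-1/19))*308 = (-315 + 1/266)*308 = -83789/266*308 = -1843358/19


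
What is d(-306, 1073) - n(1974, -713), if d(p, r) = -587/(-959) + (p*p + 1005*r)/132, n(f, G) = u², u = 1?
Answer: 374633285/42196 ≈ 8878.4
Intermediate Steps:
n(f, G) = 1 (n(f, G) = 1² = 1)
d(p, r) = 587/959 + p²/132 + 335*r/44 (d(p, r) = -587*(-1/959) + (p² + 1005*r)*(1/132) = 587/959 + (p²/132 + 335*r/44) = 587/959 + p²/132 + 335*r/44)
d(-306, 1073) - n(1974, -713) = (587/959 + (1/132)*(-306)² + (335/44)*1073) - 1*1 = (587/959 + (1/132)*93636 + 359455/44) - 1 = (587/959 + 7803/11 + 359455/44) - 1 = 374675481/42196 - 1 = 374633285/42196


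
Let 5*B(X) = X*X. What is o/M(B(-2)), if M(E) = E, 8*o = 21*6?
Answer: 315/16 ≈ 19.688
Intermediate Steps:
o = 63/4 (o = (21*6)/8 = (1/8)*126 = 63/4 ≈ 15.750)
B(X) = X**2/5 (B(X) = (X*X)/5 = X**2/5)
o/M(B(-2)) = 63/(4*(((1/5)*(-2)**2))) = 63/(4*(((1/5)*4))) = 63/(4*(4/5)) = (63/4)*(5/4) = 315/16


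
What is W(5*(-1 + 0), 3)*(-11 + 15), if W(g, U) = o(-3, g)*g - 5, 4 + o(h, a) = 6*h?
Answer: 420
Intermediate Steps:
o(h, a) = -4 + 6*h
W(g, U) = -5 - 22*g (W(g, U) = (-4 + 6*(-3))*g - 5 = (-4 - 18)*g - 5 = -22*g - 5 = -5 - 22*g)
W(5*(-1 + 0), 3)*(-11 + 15) = (-5 - 110*(-1 + 0))*(-11 + 15) = (-5 - 110*(-1))*4 = (-5 - 22*(-5))*4 = (-5 + 110)*4 = 105*4 = 420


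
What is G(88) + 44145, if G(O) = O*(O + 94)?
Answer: 60161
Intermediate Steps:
G(O) = O*(94 + O)
G(88) + 44145 = 88*(94 + 88) + 44145 = 88*182 + 44145 = 16016 + 44145 = 60161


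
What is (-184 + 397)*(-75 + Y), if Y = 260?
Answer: 39405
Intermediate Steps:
(-184 + 397)*(-75 + Y) = (-184 + 397)*(-75 + 260) = 213*185 = 39405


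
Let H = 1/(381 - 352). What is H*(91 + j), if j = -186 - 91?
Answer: -186/29 ≈ -6.4138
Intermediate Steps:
j = -277
H = 1/29 ≈ 0.034483
H*(91 + j) = (91 - 277)/29 = (1/29)*(-186) = -186/29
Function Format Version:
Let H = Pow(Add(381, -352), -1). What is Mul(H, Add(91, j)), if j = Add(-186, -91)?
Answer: Rational(-186, 29) ≈ -6.4138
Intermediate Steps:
j = -277
H = Rational(1, 29) (H = Pow(29, -1) = Rational(1, 29) ≈ 0.034483)
Mul(H, Add(91, j)) = Mul(Rational(1, 29), Add(91, -277)) = Mul(Rational(1, 29), -186) = Rational(-186, 29)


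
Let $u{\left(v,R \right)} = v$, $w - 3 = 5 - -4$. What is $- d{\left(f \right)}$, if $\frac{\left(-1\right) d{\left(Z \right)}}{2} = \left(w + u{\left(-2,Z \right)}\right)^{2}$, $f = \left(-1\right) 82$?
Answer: $200$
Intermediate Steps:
$w = 12$ ($w = 3 + \left(5 - -4\right) = 3 + \left(5 + 4\right) = 3 + 9 = 12$)
$f = -82$
$d{\left(Z \right)} = -200$ ($d{\left(Z \right)} = - 2 \left(12 - 2\right)^{2} = - 2 \cdot 10^{2} = \left(-2\right) 100 = -200$)
$- d{\left(f \right)} = \left(-1\right) \left(-200\right) = 200$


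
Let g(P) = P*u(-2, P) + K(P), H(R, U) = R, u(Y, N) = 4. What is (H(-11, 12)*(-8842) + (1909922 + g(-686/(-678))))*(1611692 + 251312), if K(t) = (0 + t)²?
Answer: 429735733109423884/114921 ≈ 3.7394e+12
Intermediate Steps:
K(t) = t²
g(P) = P² + 4*P (g(P) = P*4 + P² = 4*P + P² = P² + 4*P)
(H(-11, 12)*(-8842) + (1909922 + g(-686/(-678))))*(1611692 + 251312) = (-11*(-8842) + (1909922 + (-686/(-678))*(4 - 686/(-678))))*(1611692 + 251312) = (97262 + (1909922 + (-686*(-1/678))*(4 - 686*(-1/678))))*1863004 = (97262 + (1909922 + 343*(4 + 343/339)/339))*1863004 = (97262 + (1909922 + (343/339)*(1699/339)))*1863004 = (97262 + (1909922 + 582757/114921))*1863004 = (97262 + 219490728919/114921)*1863004 = (230668175221/114921)*1863004 = 429735733109423884/114921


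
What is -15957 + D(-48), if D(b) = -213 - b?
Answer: -16122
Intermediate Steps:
-15957 + D(-48) = -15957 + (-213 - 1*(-48)) = -15957 + (-213 + 48) = -15957 - 165 = -16122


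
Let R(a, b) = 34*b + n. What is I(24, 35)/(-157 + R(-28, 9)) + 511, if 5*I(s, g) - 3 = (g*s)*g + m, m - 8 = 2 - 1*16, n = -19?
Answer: 361547/650 ≈ 556.23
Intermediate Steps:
m = -6 (m = 8 + (2 - 1*16) = 8 + (2 - 16) = 8 - 14 = -6)
I(s, g) = -3/5 + s*g**2/5 (I(s, g) = 3/5 + ((g*s)*g - 6)/5 = 3/5 + (s*g**2 - 6)/5 = 3/5 + (-6 + s*g**2)/5 = 3/5 + (-6/5 + s*g**2/5) = -3/5 + s*g**2/5)
R(a, b) = -19 + 34*b (R(a, b) = 34*b - 19 = -19 + 34*b)
I(24, 35)/(-157 + R(-28, 9)) + 511 = (-3/5 + (1/5)*24*35**2)/(-157 + (-19 + 34*9)) + 511 = (-3/5 + (1/5)*24*1225)/(-157 + (-19 + 306)) + 511 = (-3/5 + 5880)/(-157 + 287) + 511 = (29397/5)/130 + 511 = (29397/5)*(1/130) + 511 = 29397/650 + 511 = 361547/650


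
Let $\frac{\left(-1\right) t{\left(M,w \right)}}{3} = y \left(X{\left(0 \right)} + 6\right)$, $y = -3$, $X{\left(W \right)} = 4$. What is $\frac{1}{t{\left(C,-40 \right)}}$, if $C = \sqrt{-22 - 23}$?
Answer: $\frac{1}{90} \approx 0.011111$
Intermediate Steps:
$C = 3 i \sqrt{5}$ ($C = \sqrt{-45} = 3 i \sqrt{5} \approx 6.7082 i$)
$t{\left(M,w \right)} = 90$ ($t{\left(M,w \right)} = - 3 \left(- 3 \left(4 + 6\right)\right) = - 3 \left(\left(-3\right) 10\right) = \left(-3\right) \left(-30\right) = 90$)
$\frac{1}{t{\left(C,-40 \right)}} = \frac{1}{90}$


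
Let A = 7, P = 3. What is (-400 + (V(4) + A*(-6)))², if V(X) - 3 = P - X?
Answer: 193600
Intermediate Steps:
V(X) = 6 - X (V(X) = 3 + (3 - X) = 6 - X)
(-400 + (V(4) + A*(-6)))² = (-400 + ((6 - 1*4) + 7*(-6)))² = (-400 + ((6 - 4) - 42))² = (-400 + (2 - 42))² = (-400 - 40)² = (-440)² = 193600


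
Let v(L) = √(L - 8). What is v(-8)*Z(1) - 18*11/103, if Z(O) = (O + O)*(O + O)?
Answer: -198/103 + 16*I ≈ -1.9223 + 16.0*I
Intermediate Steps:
Z(O) = 4*O² (Z(O) = (2*O)*(2*O) = 4*O²)
v(L) = √(-8 + L)
v(-8)*Z(1) - 18*11/103 = √(-8 - 8)*(4*1²) - 18*11/103 = √(-16)*(4*1) - 198*1/103 = (4*I)*4 - 198/103 = 16*I - 198/103 = -198/103 + 16*I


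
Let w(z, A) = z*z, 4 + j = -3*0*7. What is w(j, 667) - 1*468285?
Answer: -468269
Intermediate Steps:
j = -4 (j = -4 - 3*0*7 = -4 + 0*7 = -4 + 0 = -4)
w(z, A) = z²
w(j, 667) - 1*468285 = (-4)² - 1*468285 = 16 - 468285 = -468269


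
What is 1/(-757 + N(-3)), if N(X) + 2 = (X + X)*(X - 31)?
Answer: -1/555 ≈ -0.0018018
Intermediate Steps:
N(X) = -2 + 2*X*(-31 + X) (N(X) = -2 + (X + X)*(X - 31) = -2 + (2*X)*(-31 + X) = -2 + 2*X*(-31 + X))
1/(-757 + N(-3)) = 1/(-757 + (-2 - 62*(-3) + 2*(-3)²)) = 1/(-757 + (-2 + 186 + 2*9)) = 1/(-757 + (-2 + 186 + 18)) = 1/(-757 + 202) = 1/(-555) = -1/555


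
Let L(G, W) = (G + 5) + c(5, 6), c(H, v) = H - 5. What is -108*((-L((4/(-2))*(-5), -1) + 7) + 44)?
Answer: -3888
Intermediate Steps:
c(H, v) = -5 + H
L(G, W) = 5 + G (L(G, W) = (G + 5) + (-5 + 5) = (5 + G) + 0 = 5 + G)
-108*((-L((4/(-2))*(-5), -1) + 7) + 44) = -108*((-(5 + (4/(-2))*(-5)) + 7) + 44) = -108*((-(5 + (4*(-½))*(-5)) + 7) + 44) = -108*((-(5 - 2*(-5)) + 7) + 44) = -108*((-(5 + 10) + 7) + 44) = -108*((-1*15 + 7) + 44) = -108*((-15 + 7) + 44) = -108*(-8 + 44) = -108*36 = -3888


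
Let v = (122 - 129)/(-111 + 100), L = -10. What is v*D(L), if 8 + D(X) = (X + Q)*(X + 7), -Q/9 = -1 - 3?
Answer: -602/11 ≈ -54.727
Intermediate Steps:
Q = 36 (Q = -9*(-1 - 3) = -9*(-4) = 36)
v = 7/11 (v = -7/(-11) = -7*(-1/11) = 7/11 ≈ 0.63636)
D(X) = -8 + (7 + X)*(36 + X) (D(X) = -8 + (X + 36)*(X + 7) = -8 + (36 + X)*(7 + X) = -8 + (7 + X)*(36 + X))
v*D(L) = 7*(244 + (-10)² + 43*(-10))/11 = 7*(244 + 100 - 430)/11 = (7/11)*(-86) = -602/11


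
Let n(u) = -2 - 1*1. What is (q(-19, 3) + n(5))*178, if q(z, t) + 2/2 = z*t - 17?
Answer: -13884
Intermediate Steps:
n(u) = -3 (n(u) = -2 - 1 = -3)
q(z, t) = -18 + t*z (q(z, t) = -1 + (z*t - 17) = -1 + (t*z - 17) = -1 + (-17 + t*z) = -18 + t*z)
(q(-19, 3) + n(5))*178 = ((-18 + 3*(-19)) - 3)*178 = ((-18 - 57) - 3)*178 = (-75 - 3)*178 = -78*178 = -13884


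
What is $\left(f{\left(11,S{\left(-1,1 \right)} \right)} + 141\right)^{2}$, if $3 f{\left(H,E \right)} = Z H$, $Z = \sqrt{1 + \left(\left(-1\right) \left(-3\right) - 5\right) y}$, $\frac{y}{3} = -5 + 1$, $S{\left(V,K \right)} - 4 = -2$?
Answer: $\frac{228484}{9} \approx 25387.0$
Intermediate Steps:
$S{\left(V,K \right)} = 2$ ($S{\left(V,K \right)} = 4 - 2 = 2$)
$y = -12$ ($y = 3 \left(-5 + 1\right) = 3 \left(-4\right) = -12$)
$Z = 5$ ($Z = \sqrt{1 + \left(\left(-1\right) \left(-3\right) - 5\right) \left(-12\right)} = \sqrt{1 + \left(3 - 5\right) \left(-12\right)} = \sqrt{1 - -24} = \sqrt{1 + 24} = \sqrt{25} = 5$)
$f{\left(H,E \right)} = \frac{5 H}{3}$
$\left(f{\left(11,S{\left(-1,1 \right)} \right)} + 141\right)^{2} = \left(\frac{5}{3} \cdot 11 + 141\right)^{2} = \left(\frac{55}{3} + 141\right)^{2} = \left(\frac{478}{3}\right)^{2} = \frac{228484}{9}$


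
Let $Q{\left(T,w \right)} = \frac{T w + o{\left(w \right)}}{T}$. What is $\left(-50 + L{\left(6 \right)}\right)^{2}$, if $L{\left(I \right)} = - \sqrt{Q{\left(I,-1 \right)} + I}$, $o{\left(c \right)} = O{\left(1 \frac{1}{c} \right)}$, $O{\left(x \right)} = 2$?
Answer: $\frac{7516}{3} + \frac{400 \sqrt{3}}{3} \approx 2736.3$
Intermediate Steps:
$o{\left(c \right)} = 2$
$Q{\left(T,w \right)} = \frac{2 + T w}{T}$ ($Q{\left(T,w \right)} = \frac{T w + 2}{T} = \frac{2 + T w}{T}$)
$L{\left(I \right)} = - \sqrt{-1 + I + \frac{2}{I}}$ ($L{\left(I \right)} = - \sqrt{\left(-1 + \frac{2}{I}\right) + I} = - \sqrt{-1 + I + \frac{2}{I}}$)
$\left(-50 + L{\left(6 \right)}\right)^{2} = \left(-50 - \sqrt{-1 + 6 + \frac{2}{6}}\right)^{2} = \left(-50 - \sqrt{-1 + 6 + 2 \cdot \frac{1}{6}}\right)^{2} = \left(-50 - \sqrt{-1 + 6 + \frac{1}{3}}\right)^{2} = \left(-50 - \sqrt{\frac{16}{3}}\right)^{2} = \left(-50 - \frac{4 \sqrt{3}}{3}\right)^{2}$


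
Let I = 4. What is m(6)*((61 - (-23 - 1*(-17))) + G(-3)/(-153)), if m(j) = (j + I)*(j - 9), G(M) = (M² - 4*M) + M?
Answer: -34110/17 ≈ -2006.5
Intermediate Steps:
G(M) = M² - 3*M
m(j) = (-9 + j)*(4 + j) (m(j) = (j + 4)*(j - 9) = (4 + j)*(-9 + j) = (-9 + j)*(4 + j))
m(6)*((61 - (-23 - 1*(-17))) + G(-3)/(-153)) = (-36 + 6² - 5*6)*((61 - (-23 - 1*(-17))) - 3*(-3 - 3)/(-153)) = (-36 + 36 - 30)*((61 - (-23 + 17)) - 3*(-6)*(-1/153)) = -30*((61 - 1*(-6)) + 18*(-1/153)) = -30*((61 + 6) - 2/17) = -30*(67 - 2/17) = -30*1137/17 = -34110/17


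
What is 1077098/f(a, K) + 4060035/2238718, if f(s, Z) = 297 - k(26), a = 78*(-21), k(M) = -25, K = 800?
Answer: 1206313005817/360433598 ≈ 3346.8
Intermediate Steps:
a = -1638
f(s, Z) = 322 (f(s, Z) = 297 - 1*(-25) = 297 + 25 = 322)
1077098/f(a, K) + 4060035/2238718 = 1077098/322 + 4060035/2238718 = 1077098*(1/322) + 4060035*(1/2238718) = 538549/161 + 4060035/2238718 = 1206313005817/360433598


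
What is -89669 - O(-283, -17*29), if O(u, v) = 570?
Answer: -90239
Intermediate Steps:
-89669 - O(-283, -17*29) = -89669 - 1*570 = -89669 - 570 = -90239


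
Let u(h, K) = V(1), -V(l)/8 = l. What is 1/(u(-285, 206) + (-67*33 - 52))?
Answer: -1/2271 ≈ -0.00044033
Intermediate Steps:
V(l) = -8*l
u(h, K) = -8 (u(h, K) = -8*1 = -8)
1/(u(-285, 206) + (-67*33 - 52)) = 1/(-8 + (-67*33 - 52)) = 1/(-8 + (-2211 - 52)) = 1/(-8 - 2263) = 1/(-2271) = -1/2271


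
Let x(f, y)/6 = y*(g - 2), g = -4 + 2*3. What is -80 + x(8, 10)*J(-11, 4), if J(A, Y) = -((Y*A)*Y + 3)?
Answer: -80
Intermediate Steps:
g = 2 (g = -4 + 6 = 2)
x(f, y) = 0 (x(f, y) = 6*(y*(2 - 2)) = 6*(y*0) = 6*0 = 0)
J(A, Y) = -3 - A*Y**2 (J(A, Y) = -((A*Y)*Y + 3) = -(A*Y**2 + 3) = -(3 + A*Y**2) = -3 - A*Y**2)
-80 + x(8, 10)*J(-11, 4) = -80 + 0*(-3 - 1*(-11)*4**2) = -80 + 0*(-3 - 1*(-11)*16) = -80 + 0*(-3 + 176) = -80 + 0*173 = -80 + 0 = -80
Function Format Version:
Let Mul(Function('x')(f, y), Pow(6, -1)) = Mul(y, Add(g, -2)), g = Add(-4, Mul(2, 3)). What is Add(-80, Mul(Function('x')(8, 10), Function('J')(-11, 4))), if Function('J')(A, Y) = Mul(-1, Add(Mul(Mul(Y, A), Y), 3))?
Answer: -80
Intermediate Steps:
g = 2 (g = Add(-4, 6) = 2)
Function('x')(f, y) = 0 (Function('x')(f, y) = Mul(6, Mul(y, Add(2, -2))) = Mul(6, Mul(y, 0)) = Mul(6, 0) = 0)
Function('J')(A, Y) = Add(-3, Mul(-1, A, Pow(Y, 2))) (Function('J')(A, Y) = Mul(-1, Add(Mul(Mul(A, Y), Y), 3)) = Mul(-1, Add(Mul(A, Pow(Y, 2)), 3)) = Mul(-1, Add(3, Mul(A, Pow(Y, 2)))) = Add(-3, Mul(-1, A, Pow(Y, 2))))
Add(-80, Mul(Function('x')(8, 10), Function('J')(-11, 4))) = Add(-80, Mul(0, Add(-3, Mul(-1, -11, Pow(4, 2))))) = Add(-80, Mul(0, Add(-3, Mul(-1, -11, 16)))) = Add(-80, Mul(0, Add(-3, 176))) = Add(-80, Mul(0, 173)) = Add(-80, 0) = -80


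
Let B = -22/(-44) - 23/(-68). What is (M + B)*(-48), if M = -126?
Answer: 102132/17 ≈ 6007.8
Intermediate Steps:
B = 57/68 (B = -22*(-1/44) - 23*(-1/68) = ½ + 23/68 = 57/68 ≈ 0.83823)
(M + B)*(-48) = (-126 + 57/68)*(-48) = -8511/68*(-48) = 102132/17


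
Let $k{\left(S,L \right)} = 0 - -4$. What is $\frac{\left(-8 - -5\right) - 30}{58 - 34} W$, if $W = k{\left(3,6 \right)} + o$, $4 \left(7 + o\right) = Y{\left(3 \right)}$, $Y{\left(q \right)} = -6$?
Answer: $\frac{99}{16} \approx 6.1875$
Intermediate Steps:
$k{\left(S,L \right)} = 4$ ($k{\left(S,L \right)} = 0 + 4 = 4$)
$o = - \frac{17}{2}$ ($o = -7 + \frac{1}{4} \left(-6\right) = -7 - \frac{3}{2} = - \frac{17}{2} \approx -8.5$)
$W = - \frac{9}{2}$ ($W = 4 - \frac{17}{2} = - \frac{9}{2} \approx -4.5$)
$\frac{\left(-8 - -5\right) - 30}{58 - 34} W = \frac{\left(-8 - -5\right) - 30}{58 - 34} \left(- \frac{9}{2}\right) = \frac{\left(-8 + 5\right) - 30}{24} \left(- \frac{9}{2}\right) = \left(-3 - 30\right) \frac{1}{24} \left(- \frac{9}{2}\right) = \left(-33\right) \frac{1}{24} \left(- \frac{9}{2}\right) = \left(- \frac{11}{8}\right) \left(- \frac{9}{2}\right) = \frac{99}{16}$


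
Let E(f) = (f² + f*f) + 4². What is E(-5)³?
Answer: 287496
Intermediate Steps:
E(f) = 16 + 2*f² (E(f) = (f² + f²) + 16 = 2*f² + 16 = 16 + 2*f²)
E(-5)³ = (16 + 2*(-5)²)³ = (16 + 2*25)³ = (16 + 50)³ = 66³ = 287496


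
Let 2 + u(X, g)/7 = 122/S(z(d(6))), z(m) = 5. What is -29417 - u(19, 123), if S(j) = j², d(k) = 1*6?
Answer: -735929/25 ≈ -29437.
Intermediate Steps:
d(k) = 6
u(X, g) = 504/25 (u(X, g) = -14 + 7*(122/(5²)) = -14 + 7*(122/25) = -14 + 854/25 = 504/25)
-29417 - u(19, 123) = -29417 - 1*504/25 = -29417 - 504/25 = -735929/25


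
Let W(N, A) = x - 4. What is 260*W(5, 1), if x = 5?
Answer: 260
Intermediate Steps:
W(N, A) = 1 (W(N, A) = 5 - 4 = 1)
260*W(5, 1) = 260*1 = 260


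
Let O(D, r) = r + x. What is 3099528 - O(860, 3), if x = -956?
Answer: 3100481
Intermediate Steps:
O(D, r) = -956 + r (O(D, r) = r - 956 = -956 + r)
3099528 - O(860, 3) = 3099528 - (-956 + 3) = 3099528 - 1*(-953) = 3099528 + 953 = 3100481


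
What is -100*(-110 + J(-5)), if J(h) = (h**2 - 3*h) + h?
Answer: 7500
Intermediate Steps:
J(h) = h**2 - 2*h
-100*(-110 + J(-5)) = -100*(-110 - 5*(-2 - 5)) = -100*(-110 - 5*(-7)) = -100*(-110 + 35) = -100*(-75) = 7500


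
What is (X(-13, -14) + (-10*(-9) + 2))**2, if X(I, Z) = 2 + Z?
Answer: 6400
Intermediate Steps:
(X(-13, -14) + (-10*(-9) + 2))**2 = ((2 - 14) + (-10*(-9) + 2))**2 = (-12 + (90 + 2))**2 = (-12 + 92)**2 = 80**2 = 6400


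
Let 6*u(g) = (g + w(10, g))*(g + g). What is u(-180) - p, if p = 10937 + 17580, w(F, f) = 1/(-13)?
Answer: -230261/13 ≈ -17712.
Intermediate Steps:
w(F, f) = -1/13
p = 28517
u(g) = g*(-1/13 + g)/3 (u(g) = ((g - 1/13)*(g + g))/6 = ((-1/13 + g)*(2*g))/6 = (2*g*(-1/13 + g))/6 = g*(-1/13 + g)/3)
u(-180) - p = (1/39)*(-180)*(-1 + 13*(-180)) - 1*28517 = (1/39)*(-180)*(-1 - 2340) - 28517 = (1/39)*(-180)*(-2341) - 28517 = 140460/13 - 28517 = -230261/13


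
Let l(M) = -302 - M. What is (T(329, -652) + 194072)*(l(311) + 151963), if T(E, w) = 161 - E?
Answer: 29347370400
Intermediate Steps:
(T(329, -652) + 194072)*(l(311) + 151963) = ((161 - 1*329) + 194072)*((-302 - 1*311) + 151963) = ((161 - 329) + 194072)*((-302 - 311) + 151963) = (-168 + 194072)*(-613 + 151963) = 193904*151350 = 29347370400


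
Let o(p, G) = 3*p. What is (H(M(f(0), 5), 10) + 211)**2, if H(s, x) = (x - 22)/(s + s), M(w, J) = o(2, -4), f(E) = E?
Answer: 44100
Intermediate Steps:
M(w, J) = 6 (M(w, J) = 3*2 = 6)
H(s, x) = (-22 + x)/(2*s) (H(s, x) = (-22 + x)/((2*s)) = (-22 + x)*(1/(2*s)) = (-22 + x)/(2*s))
(H(M(f(0), 5), 10) + 211)**2 = ((1/2)*(-22 + 10)/6 + 211)**2 = ((1/2)*(1/6)*(-12) + 211)**2 = (-1 + 211)**2 = 210**2 = 44100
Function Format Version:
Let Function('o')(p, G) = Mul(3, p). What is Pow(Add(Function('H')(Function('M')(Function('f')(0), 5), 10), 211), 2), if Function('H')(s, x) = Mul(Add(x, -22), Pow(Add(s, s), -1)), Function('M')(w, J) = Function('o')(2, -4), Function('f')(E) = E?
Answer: 44100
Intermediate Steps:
Function('M')(w, J) = 6 (Function('M')(w, J) = Mul(3, 2) = 6)
Function('H')(s, x) = Mul(Rational(1, 2), Pow(s, -1), Add(-22, x)) (Function('H')(s, x) = Mul(Add(-22, x), Pow(Mul(2, s), -1)) = Mul(Add(-22, x), Mul(Rational(1, 2), Pow(s, -1))) = Mul(Rational(1, 2), Pow(s, -1), Add(-22, x)))
Pow(Add(Function('H')(Function('M')(Function('f')(0), 5), 10), 211), 2) = Pow(Add(Mul(Rational(1, 2), Pow(6, -1), Add(-22, 10)), 211), 2) = Pow(Add(Mul(Rational(1, 2), Rational(1, 6), -12), 211), 2) = Pow(Add(-1, 211), 2) = Pow(210, 2) = 44100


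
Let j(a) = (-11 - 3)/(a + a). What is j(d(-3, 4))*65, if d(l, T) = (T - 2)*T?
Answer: -455/8 ≈ -56.875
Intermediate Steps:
d(l, T) = T*(-2 + T) (d(l, T) = (-2 + T)*T = T*(-2 + T))
j(a) = -7/a (j(a) = -14*1/(2*a) = -7/a)
j(d(-3, 4))*65 = -7*1/(4*(-2 + 4))*65 = -7/(4*2)*65 = -7/8*65 = -455/8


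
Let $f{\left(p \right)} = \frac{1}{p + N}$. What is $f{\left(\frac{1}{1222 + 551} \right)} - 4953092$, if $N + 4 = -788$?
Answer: $- \frac{6955206084553}{1404215} \approx -4.9531 \cdot 10^{6}$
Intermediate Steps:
$N = -792$ ($N = -4 - 788 = -792$)
$f{\left(p \right)} = \frac{1}{-792 + p}$ ($f{\left(p \right)} = \frac{1}{p - 792} = \frac{1}{-792 + p}$)
$f{\left(\frac{1}{1222 + 551} \right)} - 4953092 = \frac{1}{-792 + \frac{1}{1222 + 551}} - 4953092 = \frac{1}{-792 + \frac{1}{1773}} - 4953092 = \frac{1}{- \frac{1404215}{1773}} - 4953092 = - \frac{1773}{1404215} - 4953092 = - \frac{6955206084553}{1404215}$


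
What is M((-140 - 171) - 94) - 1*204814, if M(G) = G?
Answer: -205219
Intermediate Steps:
M((-140 - 171) - 94) - 1*204814 = ((-140 - 171) - 94) - 1*204814 = (-311 - 94) - 204814 = -405 - 204814 = -205219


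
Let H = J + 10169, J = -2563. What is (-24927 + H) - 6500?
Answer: -23821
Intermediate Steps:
H = 7606 (H = -2563 + 10169 = 7606)
(-24927 + H) - 6500 = (-24927 + 7606) - 6500 = -17321 - 6500 = -23821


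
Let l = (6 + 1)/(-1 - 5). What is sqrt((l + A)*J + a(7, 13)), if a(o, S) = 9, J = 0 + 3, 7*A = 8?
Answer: 5*sqrt(70)/14 ≈ 2.9881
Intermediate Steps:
A = 8/7 (A = (1/7)*8 = 8/7 ≈ 1.1429)
J = 3
l = -7/6 (l = 7/(-6) = 7*(-1/6) = -7/6 ≈ -1.1667)
sqrt((l + A)*J + a(7, 13)) = sqrt((-7/6 + 8/7)*3 + 9) = sqrt(-1/42*3 + 9) = sqrt(-1/14 + 9) = sqrt(125/14) = 5*sqrt(70)/14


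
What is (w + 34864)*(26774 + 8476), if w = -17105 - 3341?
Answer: 508234500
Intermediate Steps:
w = -20446
(w + 34864)*(26774 + 8476) = (-20446 + 34864)*(26774 + 8476) = 14418*35250 = 508234500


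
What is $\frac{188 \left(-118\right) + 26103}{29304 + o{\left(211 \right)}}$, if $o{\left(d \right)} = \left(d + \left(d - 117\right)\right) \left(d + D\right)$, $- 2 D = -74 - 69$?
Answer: $\frac{7838}{230933} \approx 0.033941$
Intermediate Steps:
$D = \frac{143}{2}$ ($D = - \frac{-74 - 69}{2} = \left(- \frac{1}{2}\right) \left(-143\right) = \frac{143}{2} \approx 71.5$)
$o{\left(d \right)} = \left(-117 + 2 d\right) \left(\frac{143}{2} + d\right)$ ($o{\left(d \right)} = \left(d + \left(d - 117\right)\right) \left(d + \frac{143}{2}\right) = \left(d + \left(-117 + d\right)\right) \left(\frac{143}{2} + d\right) = \left(-117 + 2 d\right) \left(\frac{143}{2} + d\right)$)
$\frac{188 \left(-118\right) + 26103}{29304 + o{\left(211 \right)}} = \frac{188 \left(-118\right) + 26103}{29304 + \left(- \frac{16731}{2} + 2 \cdot 211^{2} + 26 \cdot 211\right)} = \frac{-22184 + 26103}{29304 + \left(- \frac{16731}{2} + 2 \cdot 44521 + 5486\right)} = \frac{3919}{29304 + \left(- \frac{16731}{2} + 89042 + 5486\right)} = \frac{3919}{29304 + \frac{172325}{2}} = \frac{3919}{\frac{230933}{2}} = 3919 \cdot \frac{2}{230933} = \frac{7838}{230933}$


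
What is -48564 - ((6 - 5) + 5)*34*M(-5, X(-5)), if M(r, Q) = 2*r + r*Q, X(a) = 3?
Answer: -43464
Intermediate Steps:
M(r, Q) = 2*r + Q*r
-48564 - ((6 - 5) + 5)*34*M(-5, X(-5)) = -48564 - ((6 - 5) + 5)*34*(-5*(2 + 3)) = -48564 - (1 + 5)*34*(-5*5) = -48564 - 6*34*(-25) = -48564 - 204*(-25) = -48564 - 1*(-5100) = -48564 + 5100 = -43464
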